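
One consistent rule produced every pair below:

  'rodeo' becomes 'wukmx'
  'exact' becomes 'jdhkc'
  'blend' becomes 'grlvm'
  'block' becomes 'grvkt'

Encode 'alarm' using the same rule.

frhzv

In rodeo: r→w is +5, o→u is +6, d→k is +7, e→m is +8 — the shift increases by 1 each position. Each letter shifts forward by (position + 5), i.e. 5, 6, 7, … — the shift grows by one for each successive letter.
For alarm: a+5=f, l+6=r, a+7=h, r+8=z, m+9=v.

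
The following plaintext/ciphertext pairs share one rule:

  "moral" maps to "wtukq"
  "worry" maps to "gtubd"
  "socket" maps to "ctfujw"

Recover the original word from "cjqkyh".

senate

Shifts by position in moral: pos 0: m→w (+10), pos 1: o→t (+5), pos 2: r→u (+3), pos 3: a→k (+10), pos 4: l→q (+5) — repeating every 3. It's a Vigenère-style cipher with numeric key [10,5,3]: position i shifts by key[i mod 3].
Undoing it on cjqkyh: c−10=s, j−5=e, q−3=n, k−10=a, y−5=t, h−3=e.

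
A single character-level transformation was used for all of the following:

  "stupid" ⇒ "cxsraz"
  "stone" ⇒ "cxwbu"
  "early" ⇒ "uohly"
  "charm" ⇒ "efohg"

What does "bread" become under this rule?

jhuoz

s(18)→c(2) and t(19)→x(23) fit y≡21x+14 (mod 26); the inverse of 21 mod 26 is 5. Each letter's alphabet position (a=0..z=25) is mapped through 21·x+14 mod 26 — an affine cipher.
Applying it to bread: b(1)→21·1+14≡9=j; r(17)→21·17+14≡7=h; e(4)→21·4+14≡20=u; a(0)→21·0+14≡14=o; d(3)→21·3+14≡25=z (all mod 26).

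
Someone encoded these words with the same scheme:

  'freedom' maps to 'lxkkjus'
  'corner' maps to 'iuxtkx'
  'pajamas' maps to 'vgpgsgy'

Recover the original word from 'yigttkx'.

scanner

Compare letters: f→l is +6, r→x is +6, e→k is +6 — a constant shift. Every letter moves 6 places later in the alphabet, wrapping around z→a.
Decoding yigttkx: y−6=s, i−6=c, g−6=a, t−6=n, t−6=n, k−6=e, x−6=r.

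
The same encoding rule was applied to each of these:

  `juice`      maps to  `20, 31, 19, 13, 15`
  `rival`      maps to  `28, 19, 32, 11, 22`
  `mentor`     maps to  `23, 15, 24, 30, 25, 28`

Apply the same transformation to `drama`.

14, 28, 11, 23, 11

The number is (letter's place in the alphabet, a=1) + 10.
For drama: d=4→14, r=18→28, a=1→11, m=13→23, a=1→11.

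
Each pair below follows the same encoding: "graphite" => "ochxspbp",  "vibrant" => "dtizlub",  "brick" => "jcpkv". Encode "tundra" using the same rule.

Shifts by position in graphite: pos 0: g→o (+8), pos 1: r→c (+11), pos 2: a→h (+7), pos 3: p→x (+8), pos 4: h→s (+11), pos 5: i→p (+7) — repeating every 3. The shifts repeat in a cycle of length 3: positions 0,1,… shift by +8, +11, +7, then the pattern repeats.
Applying it to tundra: t+8=b, u+11=f, n+7=u, d+8=l, r+11=c, a+7=h.

bfulch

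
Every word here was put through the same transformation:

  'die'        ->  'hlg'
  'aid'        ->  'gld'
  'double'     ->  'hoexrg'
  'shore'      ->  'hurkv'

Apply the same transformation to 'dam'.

The output letters match the input read backwards, each shifted +3: die reversed is eid. The word is reversed, then every letter is shifted forward by 3.
For dam: reverse → mad; then shift: m+3=p, a+3=d, d+3=g.

pdg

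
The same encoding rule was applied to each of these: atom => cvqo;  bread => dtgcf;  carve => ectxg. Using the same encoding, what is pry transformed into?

rta

Compare letters: a→c is +2, t→v is +2, o→q is +2 — a constant shift. Every letter moves 2 places later in the alphabet, wrapping around z→a.
For pry: p+2=r, r+2=t, y+2=a.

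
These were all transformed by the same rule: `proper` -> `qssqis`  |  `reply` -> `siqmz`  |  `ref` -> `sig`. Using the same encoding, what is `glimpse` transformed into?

hmmnqti

The shift depends on letter class: consonant p→q is +1, but vowel o→s is +4. The rule splits by letter class: vowels +4, consonants +1.
On glimpse: g(cons)+1=h, l(cons)+1=m, i(vowel)+4=m, m(cons)+1=n, p(cons)+1=q, s(cons)+1=t, e(vowel)+4=i.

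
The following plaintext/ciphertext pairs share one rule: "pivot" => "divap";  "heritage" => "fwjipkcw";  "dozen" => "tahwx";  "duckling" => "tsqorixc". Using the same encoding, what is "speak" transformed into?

mdwko

This is an affine cipher: with a=0,…,z=25, each position x becomes (3x+10) mod 26.
Applying it to speak: s(18)→3·18+10≡12=m; p(15)→3·15+10≡3=d; e(4)→3·4+10≡22=w; a(0)→3·0+10≡10=k; k(10)→3·10+10≡14=o (all mod 26).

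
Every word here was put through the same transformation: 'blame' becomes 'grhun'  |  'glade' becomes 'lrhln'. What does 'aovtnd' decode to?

In blame: b→g is +5, l→r is +6, a→h is +7, m→u is +8 — the shift increases by 1 each position. Each letter shifts forward by (position + 5), i.e. 5, 6, 7, … — the shift grows by one for each successive letter.
Reversing it on aovtnd: a−5=v, o−6=i, v−7=o, t−8=l, n−9=e, d−10=t.

violet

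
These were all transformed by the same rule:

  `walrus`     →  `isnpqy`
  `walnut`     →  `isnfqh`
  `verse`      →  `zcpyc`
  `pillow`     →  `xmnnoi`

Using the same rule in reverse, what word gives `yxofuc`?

w(22)→i(8) and a(0)→s(18) fit y≡9x+18 (mod 26); the inverse of 9 mod 26 is 3. This is an affine cipher: with a=0,…,z=25, each position x becomes (9x+18) mod 26.
Decoding yxofuc: y(24)→3·(24−18)≡18=s; x(23)→3·(23−18)≡15=p; o(14)→3·(14−18)≡14=o; f(5)→3·(5−18)≡13=n; u(20)→3·(20−18)≡6=g; c(2)→3·(2−18)≡4=e (all mod 26).

sponge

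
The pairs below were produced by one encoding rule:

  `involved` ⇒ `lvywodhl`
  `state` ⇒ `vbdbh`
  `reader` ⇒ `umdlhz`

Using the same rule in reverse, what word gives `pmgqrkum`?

A repeating key of period 2 is used — shifts +3, +8 over and over.
Undoing it on pmgqrkum: p−3=m, m−8=e, g−3=d, q−8=i, r−3=o, k−8=c, u−3=r, m−8=e.

mediocre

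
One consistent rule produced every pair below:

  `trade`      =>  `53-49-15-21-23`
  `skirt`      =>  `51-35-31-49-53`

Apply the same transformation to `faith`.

25-15-31-53-29

t(#20)→53 and r(#18)→49: differences scale by 2, so n = 2·pos + 13. The formula is n = 2×(alphabet index, a=1) + 13.
For faith: f=6→25, a=1→15, i=9→31, t=20→53, h=8→29.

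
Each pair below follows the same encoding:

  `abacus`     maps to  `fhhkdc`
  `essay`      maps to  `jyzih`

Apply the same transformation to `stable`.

In abacus: a→f is +5, b→h is +6, a→h is +7, c→k is +8 — the shift increases by 1 each position. Letter i (0-indexed) is shifted by i+5, so successive shifts are 5, 6, 7, ….
For stable: s+5=x, t+6=z, a+7=h, b+8=j, l+9=u, e+10=o.

xzhjuo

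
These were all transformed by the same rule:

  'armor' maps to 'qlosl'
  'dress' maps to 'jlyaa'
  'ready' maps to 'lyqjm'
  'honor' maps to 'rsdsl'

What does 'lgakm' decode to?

This is an affine cipher: with a=0,…,z=25, each position x becomes (15x+16) mod 26.
Reversing it on lgakm: l(11)→7·(11−16)≡17=r; g(6)→7·(6−16)≡8=i; a(0)→7·(0−16)≡18=s; k(10)→7·(10−16)≡10=k; m(12)→7·(12−16)≡24=y (all mod 26).

risky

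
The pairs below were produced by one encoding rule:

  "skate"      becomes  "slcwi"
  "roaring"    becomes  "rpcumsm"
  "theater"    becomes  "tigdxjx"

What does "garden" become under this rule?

The shift increases by 1 at each position, starting from +0: 0, 1, 2, ….
Applying it to garden: g+0=g, a+1=b, r+2=t, d+3=g, e+4=i, n+5=s.

gbtgis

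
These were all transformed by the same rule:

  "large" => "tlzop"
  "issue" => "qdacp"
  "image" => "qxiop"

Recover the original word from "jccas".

brush

Shifts by position in large: pos 0: l→t (+8), pos 1: a→l (+11), pos 2: r→z (+8), pos 3: g→o (+8), pos 4: e→p (+11) — repeating every 3. The shifts repeat in a cycle of length 3: positions 0,1,… shift by +8, +11, +8, then the pattern repeats.
Decoding jccas: j−8=b, c−11=r, c−8=u, a−8=s, s−11=h.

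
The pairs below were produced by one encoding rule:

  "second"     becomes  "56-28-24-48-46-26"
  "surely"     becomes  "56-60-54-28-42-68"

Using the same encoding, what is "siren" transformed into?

56-36-54-28-46

s(#19)→56 and e(#5)→28: differences scale by 2, so n = 2·pos + 18. With a=1..z=26, the number is 2·pos + 18.
Applying it to siren: s=19→56, i=9→36, r=18→54, e=5→28, n=14→46.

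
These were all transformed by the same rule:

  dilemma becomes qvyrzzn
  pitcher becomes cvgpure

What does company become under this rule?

pbzcnal

It's a constant shift of +13 (ROT13).
For company: c+13=p, o+13=b, m+13=z, p+13=c, a+13=n, n+13=a, y+13=l.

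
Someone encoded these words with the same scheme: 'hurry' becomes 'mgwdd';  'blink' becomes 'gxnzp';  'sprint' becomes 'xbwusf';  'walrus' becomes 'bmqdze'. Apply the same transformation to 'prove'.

udthj

Shifts by position in hurry: pos 0: h→m (+5), pos 1: u→g (+12), pos 2: r→w (+5), pos 3: r→d (+12) — repeating every 2. It's a Vigenère-style cipher with numeric key [5,12]: position i shifts by key[i mod 2].
Applying it to prove: p+5=u, r+12=d, o+5=t, v+12=h, e+5=j.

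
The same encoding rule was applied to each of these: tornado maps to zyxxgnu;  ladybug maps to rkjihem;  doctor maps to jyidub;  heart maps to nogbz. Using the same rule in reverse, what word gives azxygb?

uproar

Shifts by position in tornado: pos 0: t→z (+6), pos 1: o→y (+10), pos 2: r→x (+6), pos 3: n→x (+10) — repeating every 2. The shifts repeat in a cycle of length 2: positions 0,1,… shift by +6, +10, then the pattern repeats.
Decoding azxygb: a−6=u, z−10=p, x−6=r, y−10=o, g−6=a, b−10=r.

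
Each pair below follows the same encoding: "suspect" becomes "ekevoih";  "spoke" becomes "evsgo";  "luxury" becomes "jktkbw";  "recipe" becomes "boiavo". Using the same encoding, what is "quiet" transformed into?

This is an affine cipher: with a=0,…,z=25, each position x becomes (3x+2) mod 26.
Applying it to quiet: q(16)→3·16+2≡24=y; u(20)→3·20+2≡10=k; i(8)→3·8+2≡0=a; e(4)→3·4+2≡14=o; t(19)→3·19+2≡7=h (all mod 26).

ykaoh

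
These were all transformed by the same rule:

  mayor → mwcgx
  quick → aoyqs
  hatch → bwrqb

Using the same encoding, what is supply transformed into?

This is an affine cipher: with a=0,…,z=25, each position x becomes (23x+22) mod 26.
On supply: s(18)→23·18+22≡20=u; u(20)→23·20+22≡14=o; p(15)→23·15+22≡3=d; p(15)→23·15+22≡3=d; l(11)→23·11+22≡15=p; y(24)→23·24+22≡2=c (all mod 26).

uoddpc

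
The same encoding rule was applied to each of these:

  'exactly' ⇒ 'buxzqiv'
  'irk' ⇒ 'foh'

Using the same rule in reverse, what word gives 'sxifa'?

valid

Compare letters: e→b is +23, x→u is +23, a→x is +23 — a constant shift. This is a Caesar cipher with shift 23.
Decoding sxifa: s−23=v, x−23=a, i−23=l, f−23=i, a−23=d.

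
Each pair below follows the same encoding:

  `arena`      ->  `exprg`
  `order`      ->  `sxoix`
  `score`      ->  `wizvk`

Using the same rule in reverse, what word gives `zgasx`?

vapor

Shifts by position in arena: pos 0: a→e (+4), pos 1: r→x (+6), pos 2: e→p (+11), pos 3: n→r (+4), pos 4: a→g (+6) — repeating every 3. The shifts repeat in a cycle of length 3: positions 0,1,… shift by +4, +6, +11, then the pattern repeats.
Reversing it on zgasx: z−4=v, g−6=a, a−11=p, s−4=o, x−6=r.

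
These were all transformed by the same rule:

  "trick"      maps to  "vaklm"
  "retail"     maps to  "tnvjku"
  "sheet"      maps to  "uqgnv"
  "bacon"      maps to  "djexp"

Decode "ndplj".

lunch

Shifts by position in trick: pos 0: t→v (+2), pos 1: r→a (+9), pos 2: i→k (+2), pos 3: c→l (+9) — repeating every 2. It's a Vigenère-style cipher with numeric key [2,9]: position i shifts by key[i mod 2].
Reversing it on ndplj: n−2=l, d−9=u, p−2=n, l−9=c, j−2=h.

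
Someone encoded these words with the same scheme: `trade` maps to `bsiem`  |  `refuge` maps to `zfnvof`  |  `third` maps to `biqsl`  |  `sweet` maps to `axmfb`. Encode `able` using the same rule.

Shifts by position in trade: pos 0: t→b (+8), pos 1: r→s (+1), pos 2: a→i (+8), pos 3: d→e (+1) — repeating every 2. The shifts repeat in a cycle of length 2: positions 0,1,… shift by +8, +1, then the pattern repeats.
For able: a+8=i, b+1=c, l+8=t, e+1=f.

ictf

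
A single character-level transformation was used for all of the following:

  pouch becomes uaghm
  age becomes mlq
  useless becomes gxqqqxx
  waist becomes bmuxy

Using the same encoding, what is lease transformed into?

qqmxq

The shift depends on letter class: consonant p→u is +5, but vowel o→a is +12. Two shifts are in play — +12 for a/e/i/o/u, +5 for every other letter.
Applying it to lease: l(cons)+5=q, e(vowel)+12=q, a(vowel)+12=m, s(cons)+5=x, e(vowel)+12=q.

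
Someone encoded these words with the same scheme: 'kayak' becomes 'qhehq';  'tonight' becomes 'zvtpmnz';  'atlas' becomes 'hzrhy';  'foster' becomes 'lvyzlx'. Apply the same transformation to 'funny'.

The shift depends on letter class: consonant k→q is +6, but vowel a→h is +7. Vowels shift forward by 7 and consonants shift forward by 6.
For funny: f(cons)+6=l, u(vowel)+7=b, n(cons)+6=t, n(cons)+6=t, y(cons)+6=e.

lbtte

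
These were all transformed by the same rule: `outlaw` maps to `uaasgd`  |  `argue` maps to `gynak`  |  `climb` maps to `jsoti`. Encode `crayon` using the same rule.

The shift depends on letter class: consonant t→a is +7, but vowel o→u is +6. The rule splits by letter class: vowels +6, consonants +7.
For crayon: c(cons)+7=j, r(cons)+7=y, a(vowel)+6=g, y(cons)+7=f, o(vowel)+6=u, n(cons)+7=u.

jygfuu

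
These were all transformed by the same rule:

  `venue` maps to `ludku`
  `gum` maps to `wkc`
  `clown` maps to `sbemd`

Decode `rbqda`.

blank

Compare letters: v→l is +16, e→u is +16, n→d is +16 — a constant shift. It's a constant shift of +16 (ROT16).
Reversing it on rbqda: r−16=b, b−16=l, q−16=a, d−16=n, a−16=k.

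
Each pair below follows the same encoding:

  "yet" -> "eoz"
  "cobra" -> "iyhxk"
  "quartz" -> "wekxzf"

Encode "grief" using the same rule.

Vowels shift forward by 10 and consonants shift forward by 6.
On grief: g(cons)+6=m, r(cons)+6=x, i(vowel)+10=s, e(vowel)+10=o, f(cons)+6=l.

mxsol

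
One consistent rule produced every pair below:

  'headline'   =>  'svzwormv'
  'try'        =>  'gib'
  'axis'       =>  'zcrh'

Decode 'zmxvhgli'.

Letters are reflected about the middle of the alphabet (position → 25−position): Atbash.
Reversing it on zmxvhgli: z↔a, m↔n, x↔c, v↔e, h↔s, g↔t, l↔o, i↔r.

ancestor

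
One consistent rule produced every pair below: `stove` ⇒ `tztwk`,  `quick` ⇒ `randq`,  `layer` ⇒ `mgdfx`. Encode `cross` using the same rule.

Shifts by position in stove: pos 0: s→t (+1), pos 1: t→z (+6), pos 2: o→t (+5), pos 3: v→w (+1), pos 4: e→k (+6) — repeating every 3. It's a Vigenère-style cipher with numeric key [1,6,5]: position i shifts by key[i mod 3].
For cross: c+1=d, r+6=x, o+5=t, s+1=t, s+6=y.

dxtty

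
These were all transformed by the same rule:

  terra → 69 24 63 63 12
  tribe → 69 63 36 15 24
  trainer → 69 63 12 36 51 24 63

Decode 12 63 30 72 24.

The formula is n = 3×(alphabet index, a=1) + 9.
Decoding 12 63 30 72 24: 12→(12−9)÷3=1=a, 63→(63−9)÷3=18=r, 30→(30−9)÷3=7=g, 72→(72−9)÷3=21=u, 24→(24−9)÷3=5=e.

argue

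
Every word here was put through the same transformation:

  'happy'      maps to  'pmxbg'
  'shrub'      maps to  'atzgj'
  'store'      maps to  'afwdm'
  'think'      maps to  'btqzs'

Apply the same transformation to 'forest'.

The shifts repeat in a cycle of length 2: positions 0,1,… shift by +8, +12, then the pattern repeats.
Applying it to forest: f+8=n, o+12=a, r+8=z, e+12=q, s+8=a, t+12=f.

nazqaf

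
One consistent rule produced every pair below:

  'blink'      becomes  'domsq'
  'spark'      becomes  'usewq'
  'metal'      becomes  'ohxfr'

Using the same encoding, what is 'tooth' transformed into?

In blink: b→d is +2, l→o is +3, i→m is +4, n→s is +5 — the shift increases by 1 each position. Letter i (0-indexed) is shifted by i+2, so successive shifts are 2, 3, 4, ….
For tooth: t+2=v, o+3=r, o+4=s, t+5=y, h+6=n.

vrsyn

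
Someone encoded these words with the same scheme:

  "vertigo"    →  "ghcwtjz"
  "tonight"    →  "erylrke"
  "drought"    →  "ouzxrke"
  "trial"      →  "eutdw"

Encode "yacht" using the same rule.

Shifts by position in vertigo: pos 0: v→g (+11), pos 1: e→h (+3), pos 2: r→c (+11), pos 3: t→w (+3) — repeating every 2. It's a Vigenère-style cipher with numeric key [11,3]: position i shifts by key[i mod 2].
On yacht: y+11=j, a+3=d, c+11=n, h+3=k, t+11=e.

jdnke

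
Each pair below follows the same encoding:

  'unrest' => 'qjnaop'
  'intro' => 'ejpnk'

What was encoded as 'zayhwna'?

Compare letters: u→q is +22, n→j is +22, r→n is +22 — a constant shift. Every letter moves 22 places later in the alphabet, wrapping around z→a.
Decoding zayhwna: z−22=d, a−22=e, y−22=c, h−22=l, w−22=a, n−22=r, a−22=e.

declare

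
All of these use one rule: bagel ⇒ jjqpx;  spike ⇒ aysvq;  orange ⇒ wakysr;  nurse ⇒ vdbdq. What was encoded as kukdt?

In bagel: b→j is +8, a→j is +9, g→q is +10, e→p is +11 — the shift increases by 1 each position. The shift increases by 1 at each position, starting from +8: 8, 9, 10, ….
Reversing it on kukdt: k−8=c, u−9=l, k−10=a, d−11=s, t−12=h.

clash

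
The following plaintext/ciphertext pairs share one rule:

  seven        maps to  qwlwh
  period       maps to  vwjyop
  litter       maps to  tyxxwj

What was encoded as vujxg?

s(18)→q(16) and e(4)→w(22) fit y≡7x+20 (mod 26); the inverse of 7 mod 26 is 15. Each letter's alphabet position (a=0..z=25) is mapped through 7·x+20 mod 26 — an affine cipher.
Decoding vujxg: v(21)→15·(21−20)≡15=p; u(20)→15·(20−20)≡0=a; j(9)→15·(9−20)≡17=r; x(23)→15·(23−20)≡19=t; g(6)→15·(6−20)≡24=y (all mod 26).

party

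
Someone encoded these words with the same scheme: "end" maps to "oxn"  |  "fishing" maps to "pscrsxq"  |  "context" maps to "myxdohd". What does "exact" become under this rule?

Compare letters: e→o is +10, n→x is +10, d→n is +10 — a constant shift. It's a constant shift of +10 (ROT10).
For exact: e+10=o, x+10=h, a+10=k, c+10=m, t+10=d.

ohkmd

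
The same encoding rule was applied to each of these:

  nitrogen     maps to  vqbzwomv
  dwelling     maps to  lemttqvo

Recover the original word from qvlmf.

index

Compare letters: n→v is +8, i→q is +8, t→b is +8 — a constant shift. Each letter is shifted forward by 8 in the alphabet (a Caesar shift of +8).
Undoing it on qvlmf: q−8=i, v−8=n, l−8=d, m−8=e, f−8=x.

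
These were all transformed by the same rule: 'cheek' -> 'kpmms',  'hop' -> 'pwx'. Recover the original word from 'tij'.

lab

Compare letters: c→k is +8, h→p is +8, e→m is +8 — a constant shift. This is a Caesar cipher with shift 8.
Reversing it on tij: t−8=l, i−8=a, j−8=b.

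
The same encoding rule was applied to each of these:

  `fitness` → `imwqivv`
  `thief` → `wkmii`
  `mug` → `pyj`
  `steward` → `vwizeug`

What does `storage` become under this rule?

Two shifts are in play — +4 for a/e/i/o/u, +3 for every other letter.
Applying it to storage: s(cons)+3=v, t(cons)+3=w, o(vowel)+4=s, r(cons)+3=u, a(vowel)+4=e, g(cons)+3=j, e(vowel)+4=i.

vwsueji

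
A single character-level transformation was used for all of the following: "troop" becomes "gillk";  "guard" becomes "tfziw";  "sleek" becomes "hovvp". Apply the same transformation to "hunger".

sfmtvi

Each pair mirrors across the alphabet (t↔g, r↔i, o↔l): positions sum to 25. Letters are reflected about the middle of the alphabet (position → 25−position): Atbash.
For hunger: h↔s, u↔f, n↔m, g↔t, e↔v, r↔i.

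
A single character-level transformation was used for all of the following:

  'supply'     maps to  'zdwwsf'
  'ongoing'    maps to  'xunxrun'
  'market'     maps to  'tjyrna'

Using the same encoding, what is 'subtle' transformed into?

The shift depends on letter class: consonant s→z is +7, but vowel u→d is +9. Two shifts are in play — +9 for a/e/i/o/u, +7 for every other letter.
On subtle: s(cons)+7=z, u(vowel)+9=d, b(cons)+7=i, t(cons)+7=a, l(cons)+7=s, e(vowel)+9=n.

zdiasn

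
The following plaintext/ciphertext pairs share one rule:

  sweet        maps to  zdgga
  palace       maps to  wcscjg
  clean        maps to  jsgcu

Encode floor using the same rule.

Two shifts are in play — +2 for a/e/i/o/u, +7 for every other letter.
On floor: f(cons)+7=m, l(cons)+7=s, o(vowel)+2=q, o(vowel)+2=q, r(cons)+7=y.

msqqy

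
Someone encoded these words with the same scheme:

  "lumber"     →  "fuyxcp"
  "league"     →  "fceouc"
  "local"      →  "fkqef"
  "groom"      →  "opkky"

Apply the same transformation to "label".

fexcf

l(11)→f(5) and u(20)→u(20) fit y≡19x+4 (mod 26); the inverse of 19 mod 26 is 11. Each letter's alphabet position (a=0..z=25) is mapped through 19·x+4 mod 26 — an affine cipher.
On label: l(11)→19·11+4≡5=f; a(0)→19·0+4≡4=e; b(1)→19·1+4≡23=x; e(4)→19·4+4≡2=c; l(11)→19·11+4≡5=f (all mod 26).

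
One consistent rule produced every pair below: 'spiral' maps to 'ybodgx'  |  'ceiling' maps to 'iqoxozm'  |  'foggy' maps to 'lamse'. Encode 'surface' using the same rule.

Shifts by position in spiral: pos 0: s→y (+6), pos 1: p→b (+12), pos 2: i→o (+6), pos 3: r→d (+12) — repeating every 2. A repeating key of period 2 is used — shifts +6, +12 over and over.
Applying it to surface: s+6=y, u+12=g, r+6=x, f+12=r, a+6=g, c+12=o, e+6=k.

ygxrgok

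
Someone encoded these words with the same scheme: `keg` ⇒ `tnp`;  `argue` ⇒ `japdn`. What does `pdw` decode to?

Compare letters: k→t is +9, e→n is +9, g→p is +9 — a constant shift. This is a Caesar cipher with shift 9.
Decoding pdw: p−9=g, d−9=u, w−9=n.

gun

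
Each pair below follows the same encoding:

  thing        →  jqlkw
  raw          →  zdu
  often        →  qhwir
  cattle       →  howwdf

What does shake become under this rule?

The word is reversed, then every letter is shifted forward by 3.
For shake: reverse → ekahs; then shift: e+3=h, k+3=n, a+3=d, h+3=k, s+3=v.

hndkv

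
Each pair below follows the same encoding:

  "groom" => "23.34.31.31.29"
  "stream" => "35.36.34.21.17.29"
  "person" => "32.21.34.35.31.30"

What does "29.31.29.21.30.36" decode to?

moment

g is letter #7 and maps to 23: an offset of 16. The number is (letter's place in the alphabet, a=1) + 16.
Decoding 29.31.29.21.30.36: 29→(29−16)÷1=13=m, 31→(31−16)÷1=15=o, 29→(29−16)÷1=13=m, 21→(21−16)÷1=5=e, 30→(30−16)÷1=14=n, 36→(36−16)÷1=20=t.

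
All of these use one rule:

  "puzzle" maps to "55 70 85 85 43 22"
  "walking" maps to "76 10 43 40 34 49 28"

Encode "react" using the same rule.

61 22 10 16 67

The formula is n = 3×(alphabet index, a=1) + 7.
For react: r=18→61, e=5→22, a=1→10, c=3→16, t=20→67.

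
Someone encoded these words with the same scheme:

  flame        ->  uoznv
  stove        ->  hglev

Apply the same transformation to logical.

Each pair mirrors across the alphabet (f↔u, l↔o, a↔z): positions sum to 25. Letters are reflected about the middle of the alphabet (position → 25−position): Atbash.
For logical: l↔o, o↔l, g↔t, i↔r, c↔x, a↔z, l↔o.

oltrxzo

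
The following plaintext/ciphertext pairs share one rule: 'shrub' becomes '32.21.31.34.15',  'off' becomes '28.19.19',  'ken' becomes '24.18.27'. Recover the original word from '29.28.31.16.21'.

s is letter #19 and maps to 32: an offset of 13. Letters become their 1-based position plus 13 (so a→14, b→15, …).
Decoding 29.28.31.16.21: 29→(29−13)÷1=16=p, 28→(28−13)÷1=15=o, 31→(31−13)÷1=18=r, 16→(16−13)÷1=3=c, 21→(21−13)÷1=8=h.

porch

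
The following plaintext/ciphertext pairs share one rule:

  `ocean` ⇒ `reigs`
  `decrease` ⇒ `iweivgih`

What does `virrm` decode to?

inner

The output letters match the input read backwards, each shifted +4: ocean reversed is naeco. Read the word backwards and shift each letter +4.
Undoing it on virrm: shift back: v−4=r, i−4=e, r−4=n, r−4=n, m−4=i → renni; then reverse → inner.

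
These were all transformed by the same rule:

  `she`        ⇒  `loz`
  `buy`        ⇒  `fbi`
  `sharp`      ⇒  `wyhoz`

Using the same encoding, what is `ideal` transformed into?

Read the word backwards and shift each letter +7.
Applying it to ideal: reverse → laedi; then shift: l+7=s, a+7=h, e+7=l, d+7=k, i+7=p.

shlkp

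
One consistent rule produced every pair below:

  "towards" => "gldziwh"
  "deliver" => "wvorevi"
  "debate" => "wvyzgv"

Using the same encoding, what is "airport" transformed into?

Each pair mirrors across the alphabet (t↔g, o↔l, w↔d): positions sum to 25. This is the alphabet-reversal cipher (Atbash): a becomes z, b becomes y, etc.
On airport: a↔z, i↔r, r↔i, p↔k, o↔l, r↔i, t↔g.

zriklig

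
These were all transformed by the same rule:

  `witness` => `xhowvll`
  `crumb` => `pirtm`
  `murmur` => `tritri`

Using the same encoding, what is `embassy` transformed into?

vtmjlld

w(22)→x(23) and i(8)→h(7) fit y≡3x+9 (mod 26); the inverse of 3 mod 26 is 9. This is an affine cipher: with a=0,…,z=25, each position x becomes (3x+9) mod 26.
For embassy: e(4)→3·4+9≡21=v; m(12)→3·12+9≡19=t; b(1)→3·1+9≡12=m; a(0)→3·0+9≡9=j; s(18)→3·18+9≡11=l; s(18)→3·18+9≡11=l; y(24)→3·24+9≡3=d (all mod 26).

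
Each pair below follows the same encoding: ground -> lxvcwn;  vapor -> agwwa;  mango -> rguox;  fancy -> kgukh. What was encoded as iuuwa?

In ground: g→l is +5, r→x is +6, o→v is +7, u→c is +8 — the shift increases by 1 each position. The shift increases by 1 at each position, starting from +5: 5, 6, 7, ….
Decoding iuuwa: i−5=d, u−6=o, u−7=n, w−8=o, a−9=r.

donor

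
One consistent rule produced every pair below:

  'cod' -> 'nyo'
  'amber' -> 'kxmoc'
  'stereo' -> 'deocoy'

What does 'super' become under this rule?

deaoc

The shift depends on letter class: consonant c→n is +11, but vowel o→y is +10. Vowels shift forward by 10 and consonants shift forward by 11.
For super: s(cons)+11=d, u(vowel)+10=e, p(cons)+11=a, e(vowel)+10=o, r(cons)+11=c.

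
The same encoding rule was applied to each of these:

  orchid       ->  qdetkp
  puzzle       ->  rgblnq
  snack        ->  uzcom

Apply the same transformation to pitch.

ruvoj

Shifts by position in orchid: pos 0: o→q (+2), pos 1: r→d (+12), pos 2: c→e (+2), pos 3: h→t (+12) — repeating every 2. A repeating key of period 2 is used — shifts +2, +12 over and over.
Applying it to pitch: p+2=r, i+12=u, t+2=v, c+12=o, h+2=j.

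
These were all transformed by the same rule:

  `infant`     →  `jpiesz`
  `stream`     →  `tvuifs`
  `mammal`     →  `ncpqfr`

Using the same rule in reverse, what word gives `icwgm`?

In infant: i→j is +1, n→p is +2, f→i is +3, a→e is +4 — the shift increases by 1 each position. The shift increases by 1 at each position, starting from +1: 1, 2, 3, ….
Decoding icwgm: i−1=h, c−2=a, w−3=t, g−4=c, m−5=h.

hatch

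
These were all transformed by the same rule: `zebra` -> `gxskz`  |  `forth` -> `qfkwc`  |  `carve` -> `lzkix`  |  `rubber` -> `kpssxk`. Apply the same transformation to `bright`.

skvjcw

z(25)→g(6) and e(4)→x(23) fit y≡19x+25 (mod 26); the inverse of 19 mod 26 is 11. Treating letters as 0–25, the rule is x ↦ 19x + 25 (mod 26).
On bright: b(1)→19·1+25≡18=s; r(17)→19·17+25≡10=k; i(8)→19·8+25≡21=v; g(6)→19·6+25≡9=j; h(7)→19·7+25≡2=c; t(19)→19·19+25≡22=w (all mod 26).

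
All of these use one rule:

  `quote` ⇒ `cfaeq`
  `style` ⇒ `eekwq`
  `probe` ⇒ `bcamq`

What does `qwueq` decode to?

Shifts by position in quote: pos 0: q→c (+12), pos 1: u→f (+11), pos 2: o→a (+12), pos 3: t→e (+11) — repeating every 2. A repeating key of period 2 is used — shifts +12, +11 over and over.
Decoding qwueq: q−12=e, w−11=l, u−12=i, e−11=t, q−12=e.

elite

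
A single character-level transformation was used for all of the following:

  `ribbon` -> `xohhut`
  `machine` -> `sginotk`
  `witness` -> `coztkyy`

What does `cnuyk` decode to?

whose

Every letter moves 6 places later in the alphabet, wrapping around z→a.
Reversing it on cnuyk: c−6=w, n−6=h, u−6=o, y−6=s, k−6=e.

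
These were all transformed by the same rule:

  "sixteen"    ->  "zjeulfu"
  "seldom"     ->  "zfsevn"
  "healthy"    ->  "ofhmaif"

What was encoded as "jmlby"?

clear

The shifts repeat in a cycle of length 2: positions 0,1,… shift by +7, +1, then the pattern repeats.
Undoing it on jmlby: j−7=c, m−1=l, l−7=e, b−1=a, y−7=r.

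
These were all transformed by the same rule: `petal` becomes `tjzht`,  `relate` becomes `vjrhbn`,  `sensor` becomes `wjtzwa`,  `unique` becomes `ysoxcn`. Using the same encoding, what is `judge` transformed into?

nzjnm

In petal: p→t is +4, e→j is +5, t→z is +6, a→h is +7 — the shift increases by 1 each position. The shift increases by 1 at each position, starting from +4: 4, 5, 6, ….
For judge: j+4=n, u+5=z, d+6=j, g+7=n, e+8=m.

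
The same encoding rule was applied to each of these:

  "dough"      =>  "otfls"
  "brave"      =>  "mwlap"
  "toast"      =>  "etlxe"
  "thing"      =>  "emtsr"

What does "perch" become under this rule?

ajchs

Shifts by position in dough: pos 0: d→o (+11), pos 1: o→t (+5), pos 2: u→f (+11), pos 3: g→l (+5) — repeating every 2. It's a Vigenère-style cipher with numeric key [11,5]: position i shifts by key[i mod 2].
For perch: p+11=a, e+5=j, r+11=c, c+5=h, h+11=s.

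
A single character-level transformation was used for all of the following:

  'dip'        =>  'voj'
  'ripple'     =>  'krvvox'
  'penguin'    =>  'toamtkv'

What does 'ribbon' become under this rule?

tuhhox

The output letters match the input read backwards, each shifted +6: dip reversed is pid. The word is reversed, then every letter is shifted forward by 6.
For ribbon: reverse → nobbir; then shift: n+6=t, o+6=u, b+6=h, b+6=h, i+6=o, r+6=x.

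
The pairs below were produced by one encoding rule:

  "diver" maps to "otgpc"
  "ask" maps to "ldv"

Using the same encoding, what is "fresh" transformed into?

Every letter moves 11 places later in the alphabet, wrapping around z→a.
Applying it to fresh: f+11=q, r+11=c, e+11=p, s+11=d, h+11=s.

qcpds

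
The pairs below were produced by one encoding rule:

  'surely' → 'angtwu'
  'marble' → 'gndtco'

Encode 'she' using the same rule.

The output letters match the input read backwards, each shifted +2: surely reversed is ylerus. The word is reversed, then every letter is shifted forward by 2.
On she: reverse → ehs; then shift: e+2=g, h+2=j, s+2=u.

gju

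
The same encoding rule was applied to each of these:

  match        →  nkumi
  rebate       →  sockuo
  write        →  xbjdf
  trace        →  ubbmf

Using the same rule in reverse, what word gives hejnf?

guide

A repeating key of period 2 is used — shifts +1, +10 over and over.
Decoding hejnf: h−1=g, e−10=u, j−1=i, n−10=d, f−1=e.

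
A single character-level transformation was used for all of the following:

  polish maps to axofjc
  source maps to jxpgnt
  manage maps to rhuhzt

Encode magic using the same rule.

rhzfn

p(15)→a(0) and o(14)→x(23) fit y≡3x+7 (mod 26); the inverse of 3 mod 26 is 9. Each letter's alphabet position (a=0..z=25) is mapped through 3·x+7 mod 26 — an affine cipher.
On magic: m(12)→3·12+7≡17=r; a(0)→3·0+7≡7=h; g(6)→3·6+7≡25=z; i(8)→3·8+7≡5=f; c(2)→3·2+7≡13=n (all mod 26).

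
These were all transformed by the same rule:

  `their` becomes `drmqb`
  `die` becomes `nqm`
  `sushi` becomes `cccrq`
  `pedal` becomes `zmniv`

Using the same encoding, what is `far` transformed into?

Two shifts are in play — +8 for a/e/i/o/u, +10 for every other letter.
On far: f(cons)+10=p, a(vowel)+8=i, r(cons)+10=b.

pib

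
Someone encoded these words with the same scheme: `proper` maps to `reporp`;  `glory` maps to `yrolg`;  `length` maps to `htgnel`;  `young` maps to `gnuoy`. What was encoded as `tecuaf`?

The output letters match the input read backwards: proper reversed is reporp. The word is simply reversed.
Undoing it on tecuaf: then reverse → faucet.

faucet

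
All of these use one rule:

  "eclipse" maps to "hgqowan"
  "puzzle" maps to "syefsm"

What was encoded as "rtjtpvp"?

The shift increases by 1 at each position, starting from +3: 3, 4, 5, ….
Decoding rtjtpvp: r−3=o, t−4=p, j−5=e, t−6=n, p−7=i, v−8=n, p−9=g.

opening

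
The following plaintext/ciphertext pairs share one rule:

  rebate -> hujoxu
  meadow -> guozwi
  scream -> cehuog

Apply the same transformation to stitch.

This is an affine cipher: with a=0,…,z=25, each position x becomes (21x+14) mod 26.
On stitch: s(18)→21·18+14≡2=c; t(19)→21·19+14≡23=x; i(8)→21·8+14≡0=a; t(19)→21·19+14≡23=x; c(2)→21·2+14≡4=e; h(7)→21·7+14≡5=f (all mod 26).

cxaxef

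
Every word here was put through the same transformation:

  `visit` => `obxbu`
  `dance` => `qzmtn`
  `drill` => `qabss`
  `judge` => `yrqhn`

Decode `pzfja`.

mayor

This is an affine cipher: with a=0,…,z=25, each position x becomes (23x+25) mod 26.
Decoding pzfja: p(15)→17·(15−25)≡12=m; z(25)→17·(25−25)≡0=a; f(5)→17·(5−25)≡24=y; j(9)→17·(9−25)≡14=o; a(0)→17·(0−25)≡17=r (all mod 26).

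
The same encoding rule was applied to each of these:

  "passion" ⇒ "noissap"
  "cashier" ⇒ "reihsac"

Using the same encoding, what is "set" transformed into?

tes

The output letters match the input read backwards: passion reversed is noissap. The word is simply reversed.
On set: reverse → tes.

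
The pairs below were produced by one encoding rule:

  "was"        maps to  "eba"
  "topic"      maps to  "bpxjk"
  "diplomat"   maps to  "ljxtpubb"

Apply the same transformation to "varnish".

The shift depends on letter class: consonant w→e is +8, but vowel a→b is +1. Vowels shift forward by 1 and consonants shift forward by 8.
For varnish: v(cons)+8=d, a(vowel)+1=b, r(cons)+8=z, n(cons)+8=v, i(vowel)+1=j, s(cons)+8=a, h(cons)+8=p.

dbzvjap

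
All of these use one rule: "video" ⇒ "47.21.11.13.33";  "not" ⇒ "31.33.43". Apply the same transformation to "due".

11.45.13

The formula is n = 2×(alphabet index, a=1) + 3.
Applying it to due: d=4→11, u=21→45, e=5→13.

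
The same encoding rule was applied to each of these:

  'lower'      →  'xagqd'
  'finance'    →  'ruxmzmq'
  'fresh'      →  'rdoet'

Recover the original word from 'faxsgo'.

tongue

Shifts by position in lower: pos 0: l→x (+12), pos 1: o→a (+12), pos 2: w→g (+10), pos 3: e→q (+12), pos 4: r→d (+12) — repeating every 3. It's a Vigenère-style cipher with numeric key [12,12,10]: position i shifts by key[i mod 3].
Decoding faxsgo: f−12=t, a−12=o, x−10=n, s−12=g, g−12=u, o−10=e.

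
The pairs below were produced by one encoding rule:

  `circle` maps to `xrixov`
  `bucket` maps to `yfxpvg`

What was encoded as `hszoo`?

Each pair mirrors across the alphabet (c↔x, i↔r, r↔i): positions sum to 25. Letters are reflected about the middle of the alphabet (position → 25−position): Atbash.
Undoing it on hszoo: h↔s, s↔h, z↔a, o↔l, o↔l.

shall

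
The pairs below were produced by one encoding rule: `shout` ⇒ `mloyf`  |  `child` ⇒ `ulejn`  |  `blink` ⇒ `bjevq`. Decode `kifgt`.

This is an affine cipher: with a=0,…,z=25, each position x becomes (19x+8) mod 26.
Decoding kifgt: k(10)→11·(10−8)≡22=w; i(8)→11·(8−8)≡0=a; f(5)→11·(5−8)≡19=t; g(6)→11·(6−8)≡4=e; t(19)→11·(19−8)≡17=r (all mod 26).

water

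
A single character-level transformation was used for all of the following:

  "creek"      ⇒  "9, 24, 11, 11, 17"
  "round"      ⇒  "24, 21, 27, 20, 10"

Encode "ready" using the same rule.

24, 11, 7, 10, 31

c is letter #3 and maps to 9: an offset of 6. The number is (letter's place in the alphabet, a=1) + 6.
Applying it to ready: r=18→24, e=5→11, a=1→7, d=4→10, y=25→31.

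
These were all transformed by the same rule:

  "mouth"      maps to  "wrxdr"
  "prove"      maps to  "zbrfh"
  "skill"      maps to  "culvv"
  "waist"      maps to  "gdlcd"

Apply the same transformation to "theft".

drhpd

The shift depends on letter class: consonant m→w is +10, but vowel o→r is +3. Two shifts are in play — +3 for a/e/i/o/u, +10 for every other letter.
On theft: t(cons)+10=d, h(cons)+10=r, e(vowel)+3=h, f(cons)+10=p, t(cons)+10=d.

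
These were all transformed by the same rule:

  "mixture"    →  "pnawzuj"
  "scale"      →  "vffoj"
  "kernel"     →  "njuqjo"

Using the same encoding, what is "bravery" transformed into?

The shift depends on letter class: consonant m→p is +3, but vowel i→n is +5. Vowels shift forward by 5 and consonants shift forward by 3.
For bravery: b(cons)+3=e, r(cons)+3=u, a(vowel)+5=f, v(cons)+3=y, e(vowel)+5=j, r(cons)+3=u, y(cons)+3=b.

eufyjub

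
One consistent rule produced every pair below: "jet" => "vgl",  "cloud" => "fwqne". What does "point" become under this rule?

vpkqr

The output letters match the input read backwards, each shifted +2: jet reversed is tej. The word is reversed, then every letter is shifted forward by 2.
Applying it to point: reverse → tniop; then shift: t+2=v, n+2=p, i+2=k, o+2=q, p+2=r.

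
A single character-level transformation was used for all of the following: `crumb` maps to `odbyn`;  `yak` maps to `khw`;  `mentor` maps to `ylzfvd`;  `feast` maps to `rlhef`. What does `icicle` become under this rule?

The shift depends on letter class: consonant c→o is +12, but vowel u→b is +7. The rule splits by letter class: vowels +7, consonants +12.
On icicle: i(vowel)+7=p, c(cons)+12=o, i(vowel)+7=p, c(cons)+12=o, l(cons)+12=x, e(vowel)+7=l.

popoxl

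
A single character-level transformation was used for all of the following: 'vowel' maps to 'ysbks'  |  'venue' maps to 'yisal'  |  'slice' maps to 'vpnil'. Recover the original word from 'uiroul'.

remind

In vowel: v→y is +3, o→s is +4, w→b is +5, e→k is +6 — the shift increases by 1 each position. The shift increases by 1 at each position, starting from +3: 3, 4, 5, ….
Undoing it on uiroul: u−3=r, i−4=e, r−5=m, o−6=i, u−7=n, l−8=d.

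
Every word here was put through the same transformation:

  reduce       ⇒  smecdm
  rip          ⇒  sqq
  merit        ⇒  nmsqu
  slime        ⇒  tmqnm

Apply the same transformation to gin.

The shift depends on letter class: consonant r→s is +1, but vowel e→m is +8. Vowels shift forward by 8 and consonants shift forward by 1.
For gin: g(cons)+1=h, i(vowel)+8=q, n(cons)+1=o.

hqo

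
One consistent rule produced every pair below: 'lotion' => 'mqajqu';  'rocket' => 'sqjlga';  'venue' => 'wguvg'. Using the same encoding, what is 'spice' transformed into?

trpdg

The shifts repeat in a cycle of length 3: positions 0,1,… shift by +1, +2, +7, then the pattern repeats.
Applying it to spice: s+1=t, p+2=r, i+7=p, c+1=d, e+2=g.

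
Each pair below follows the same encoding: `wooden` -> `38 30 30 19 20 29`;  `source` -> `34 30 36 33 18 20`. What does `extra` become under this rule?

w is letter #23 and maps to 38: an offset of 15. The number is (letter's place in the alphabet, a=1) + 15.
On extra: e=5→20, x=24→39, t=20→35, r=18→33, a=1→16.

20 39 35 33 16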